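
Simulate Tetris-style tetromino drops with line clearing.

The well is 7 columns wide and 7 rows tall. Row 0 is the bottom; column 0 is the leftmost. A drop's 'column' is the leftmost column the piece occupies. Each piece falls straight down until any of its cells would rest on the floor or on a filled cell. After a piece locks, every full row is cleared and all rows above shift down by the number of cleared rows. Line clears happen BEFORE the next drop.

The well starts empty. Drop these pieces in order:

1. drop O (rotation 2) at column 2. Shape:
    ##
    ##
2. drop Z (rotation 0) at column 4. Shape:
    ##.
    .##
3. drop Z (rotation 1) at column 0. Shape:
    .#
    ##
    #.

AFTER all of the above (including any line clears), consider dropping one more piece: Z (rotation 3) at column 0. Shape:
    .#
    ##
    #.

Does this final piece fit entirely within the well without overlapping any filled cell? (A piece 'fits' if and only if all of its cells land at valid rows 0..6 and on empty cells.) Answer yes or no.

Answer: yes

Derivation:
Drop 1: O rot2 at col 2 lands with bottom-row=0; cleared 0 line(s) (total 0); column heights now [0 0 2 2 0 0 0], max=2
Drop 2: Z rot0 at col 4 lands with bottom-row=0; cleared 0 line(s) (total 0); column heights now [0 0 2 2 2 2 1], max=2
Drop 3: Z rot1 at col 0 lands with bottom-row=0; cleared 0 line(s) (total 0); column heights now [2 3 2 2 2 2 1], max=3
Test piece Z rot3 at col 0 (width 2): heights before test = [2 3 2 2 2 2 1]; fits = True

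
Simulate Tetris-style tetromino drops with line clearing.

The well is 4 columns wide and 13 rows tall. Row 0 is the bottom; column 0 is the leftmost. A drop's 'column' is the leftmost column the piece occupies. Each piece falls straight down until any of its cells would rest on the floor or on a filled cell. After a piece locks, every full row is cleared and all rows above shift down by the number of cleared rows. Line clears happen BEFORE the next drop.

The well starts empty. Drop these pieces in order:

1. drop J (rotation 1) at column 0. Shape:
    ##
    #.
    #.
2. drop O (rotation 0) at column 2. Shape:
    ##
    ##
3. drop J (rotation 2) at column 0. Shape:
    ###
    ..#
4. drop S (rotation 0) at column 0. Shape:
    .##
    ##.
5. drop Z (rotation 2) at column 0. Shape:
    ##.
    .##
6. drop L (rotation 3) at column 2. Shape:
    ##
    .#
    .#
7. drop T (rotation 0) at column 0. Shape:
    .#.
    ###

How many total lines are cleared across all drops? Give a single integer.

Answer: 1

Derivation:
Drop 1: J rot1 at col 0 lands with bottom-row=0; cleared 0 line(s) (total 0); column heights now [3 3 0 0], max=3
Drop 2: O rot0 at col 2 lands with bottom-row=0; cleared 0 line(s) (total 0); column heights now [3 3 2 2], max=3
Drop 3: J rot2 at col 0 lands with bottom-row=2; cleared 0 line(s) (total 0); column heights now [4 4 4 2], max=4
Drop 4: S rot0 at col 0 lands with bottom-row=4; cleared 0 line(s) (total 0); column heights now [5 6 6 2], max=6
Drop 5: Z rot2 at col 0 lands with bottom-row=6; cleared 0 line(s) (total 0); column heights now [8 8 7 2], max=8
Drop 6: L rot3 at col 2 lands with bottom-row=5; cleared 1 line(s) (total 1); column heights now [5 7 7 7], max=7
Drop 7: T rot0 at col 0 lands with bottom-row=7; cleared 0 line(s) (total 1); column heights now [8 9 8 7], max=9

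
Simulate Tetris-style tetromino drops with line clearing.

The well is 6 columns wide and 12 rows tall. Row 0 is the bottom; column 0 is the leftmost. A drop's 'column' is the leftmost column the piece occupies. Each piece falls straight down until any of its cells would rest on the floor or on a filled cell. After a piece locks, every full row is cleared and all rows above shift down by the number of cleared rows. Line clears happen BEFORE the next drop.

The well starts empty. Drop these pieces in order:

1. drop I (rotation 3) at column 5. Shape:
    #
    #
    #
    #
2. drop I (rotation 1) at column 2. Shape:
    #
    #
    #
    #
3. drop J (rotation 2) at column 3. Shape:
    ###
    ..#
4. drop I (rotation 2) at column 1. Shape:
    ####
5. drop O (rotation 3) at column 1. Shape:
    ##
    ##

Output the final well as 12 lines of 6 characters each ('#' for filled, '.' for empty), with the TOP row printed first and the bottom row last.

Drop 1: I rot3 at col 5 lands with bottom-row=0; cleared 0 line(s) (total 0); column heights now [0 0 0 0 0 4], max=4
Drop 2: I rot1 at col 2 lands with bottom-row=0; cleared 0 line(s) (total 0); column heights now [0 0 4 0 0 4], max=4
Drop 3: J rot2 at col 3 lands with bottom-row=4; cleared 0 line(s) (total 0); column heights now [0 0 4 6 6 6], max=6
Drop 4: I rot2 at col 1 lands with bottom-row=6; cleared 0 line(s) (total 0); column heights now [0 7 7 7 7 6], max=7
Drop 5: O rot3 at col 1 lands with bottom-row=7; cleared 0 line(s) (total 0); column heights now [0 9 9 7 7 6], max=9

Answer: ......
......
......
.##...
.##...
.####.
...###
.....#
..#..#
..#..#
..#..#
..#..#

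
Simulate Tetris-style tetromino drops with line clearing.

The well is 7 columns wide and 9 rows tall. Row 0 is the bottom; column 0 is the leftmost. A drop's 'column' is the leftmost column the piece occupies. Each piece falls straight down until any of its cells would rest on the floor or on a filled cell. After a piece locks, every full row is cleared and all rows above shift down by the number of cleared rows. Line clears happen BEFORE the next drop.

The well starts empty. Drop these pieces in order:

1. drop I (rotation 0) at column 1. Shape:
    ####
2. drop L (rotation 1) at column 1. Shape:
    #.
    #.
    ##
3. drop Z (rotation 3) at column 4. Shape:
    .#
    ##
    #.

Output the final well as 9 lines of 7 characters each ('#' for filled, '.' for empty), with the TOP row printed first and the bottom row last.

Answer: .......
.......
.......
.......
.......
.#...#.
.#..##.
.##.#..
.####..

Derivation:
Drop 1: I rot0 at col 1 lands with bottom-row=0; cleared 0 line(s) (total 0); column heights now [0 1 1 1 1 0 0], max=1
Drop 2: L rot1 at col 1 lands with bottom-row=1; cleared 0 line(s) (total 0); column heights now [0 4 2 1 1 0 0], max=4
Drop 3: Z rot3 at col 4 lands with bottom-row=1; cleared 0 line(s) (total 0); column heights now [0 4 2 1 3 4 0], max=4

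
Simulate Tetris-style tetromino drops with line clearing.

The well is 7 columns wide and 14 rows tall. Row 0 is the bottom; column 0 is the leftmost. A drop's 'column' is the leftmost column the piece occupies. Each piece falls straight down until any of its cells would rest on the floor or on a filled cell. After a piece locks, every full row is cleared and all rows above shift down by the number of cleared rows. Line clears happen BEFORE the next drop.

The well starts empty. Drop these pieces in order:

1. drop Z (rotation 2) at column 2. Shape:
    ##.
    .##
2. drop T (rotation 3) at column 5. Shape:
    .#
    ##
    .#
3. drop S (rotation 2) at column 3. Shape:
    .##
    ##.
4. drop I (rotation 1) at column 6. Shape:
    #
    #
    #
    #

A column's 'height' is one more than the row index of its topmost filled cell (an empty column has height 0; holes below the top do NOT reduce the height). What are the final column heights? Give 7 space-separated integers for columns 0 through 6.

Answer: 0 0 2 3 4 4 7

Derivation:
Drop 1: Z rot2 at col 2 lands with bottom-row=0; cleared 0 line(s) (total 0); column heights now [0 0 2 2 1 0 0], max=2
Drop 2: T rot3 at col 5 lands with bottom-row=0; cleared 0 line(s) (total 0); column heights now [0 0 2 2 1 2 3], max=3
Drop 3: S rot2 at col 3 lands with bottom-row=2; cleared 0 line(s) (total 0); column heights now [0 0 2 3 4 4 3], max=4
Drop 4: I rot1 at col 6 lands with bottom-row=3; cleared 0 line(s) (total 0); column heights now [0 0 2 3 4 4 7], max=7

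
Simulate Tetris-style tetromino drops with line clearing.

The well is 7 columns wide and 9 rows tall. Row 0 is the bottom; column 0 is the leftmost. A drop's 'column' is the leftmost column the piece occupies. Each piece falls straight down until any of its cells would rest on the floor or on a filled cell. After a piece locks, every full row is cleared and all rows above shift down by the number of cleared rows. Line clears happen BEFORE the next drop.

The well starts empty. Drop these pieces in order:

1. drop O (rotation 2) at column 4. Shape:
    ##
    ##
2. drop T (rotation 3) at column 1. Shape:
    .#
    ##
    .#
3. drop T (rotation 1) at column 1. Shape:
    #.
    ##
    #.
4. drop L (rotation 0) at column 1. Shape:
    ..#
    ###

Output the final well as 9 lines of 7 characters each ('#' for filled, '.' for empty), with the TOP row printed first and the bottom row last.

Drop 1: O rot2 at col 4 lands with bottom-row=0; cleared 0 line(s) (total 0); column heights now [0 0 0 0 2 2 0], max=2
Drop 2: T rot3 at col 1 lands with bottom-row=0; cleared 0 line(s) (total 0); column heights now [0 2 3 0 2 2 0], max=3
Drop 3: T rot1 at col 1 lands with bottom-row=2; cleared 0 line(s) (total 0); column heights now [0 5 4 0 2 2 0], max=5
Drop 4: L rot0 at col 1 lands with bottom-row=5; cleared 0 line(s) (total 0); column heights now [0 6 6 7 2 2 0], max=7

Answer: .......
.......
...#...
.###...
.#.....
.##....
.##....
.##.##.
..#.##.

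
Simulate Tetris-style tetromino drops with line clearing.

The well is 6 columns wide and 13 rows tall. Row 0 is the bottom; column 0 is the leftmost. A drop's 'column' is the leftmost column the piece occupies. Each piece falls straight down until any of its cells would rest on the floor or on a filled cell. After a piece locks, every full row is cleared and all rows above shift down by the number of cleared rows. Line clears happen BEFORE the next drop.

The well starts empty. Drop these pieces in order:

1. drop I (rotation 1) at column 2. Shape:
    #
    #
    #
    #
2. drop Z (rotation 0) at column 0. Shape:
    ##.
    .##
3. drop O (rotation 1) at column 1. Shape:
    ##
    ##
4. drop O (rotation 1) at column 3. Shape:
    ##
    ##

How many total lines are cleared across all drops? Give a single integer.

Answer: 0

Derivation:
Drop 1: I rot1 at col 2 lands with bottom-row=0; cleared 0 line(s) (total 0); column heights now [0 0 4 0 0 0], max=4
Drop 2: Z rot0 at col 0 lands with bottom-row=4; cleared 0 line(s) (total 0); column heights now [6 6 5 0 0 0], max=6
Drop 3: O rot1 at col 1 lands with bottom-row=6; cleared 0 line(s) (total 0); column heights now [6 8 8 0 0 0], max=8
Drop 4: O rot1 at col 3 lands with bottom-row=0; cleared 0 line(s) (total 0); column heights now [6 8 8 2 2 0], max=8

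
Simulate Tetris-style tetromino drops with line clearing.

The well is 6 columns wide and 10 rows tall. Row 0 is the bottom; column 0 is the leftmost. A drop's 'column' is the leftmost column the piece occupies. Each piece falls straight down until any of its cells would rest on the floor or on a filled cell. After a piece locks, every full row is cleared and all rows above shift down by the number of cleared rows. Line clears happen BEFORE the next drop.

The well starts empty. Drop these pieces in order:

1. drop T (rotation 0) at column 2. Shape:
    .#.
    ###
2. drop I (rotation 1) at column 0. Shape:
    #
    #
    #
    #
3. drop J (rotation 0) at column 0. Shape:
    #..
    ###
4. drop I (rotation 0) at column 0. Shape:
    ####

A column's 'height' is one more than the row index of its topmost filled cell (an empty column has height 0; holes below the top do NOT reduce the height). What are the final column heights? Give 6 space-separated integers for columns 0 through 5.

Answer: 7 7 7 7 1 0

Derivation:
Drop 1: T rot0 at col 2 lands with bottom-row=0; cleared 0 line(s) (total 0); column heights now [0 0 1 2 1 0], max=2
Drop 2: I rot1 at col 0 lands with bottom-row=0; cleared 0 line(s) (total 0); column heights now [4 0 1 2 1 0], max=4
Drop 3: J rot0 at col 0 lands with bottom-row=4; cleared 0 line(s) (total 0); column heights now [6 5 5 2 1 0], max=6
Drop 4: I rot0 at col 0 lands with bottom-row=6; cleared 0 line(s) (total 0); column heights now [7 7 7 7 1 0], max=7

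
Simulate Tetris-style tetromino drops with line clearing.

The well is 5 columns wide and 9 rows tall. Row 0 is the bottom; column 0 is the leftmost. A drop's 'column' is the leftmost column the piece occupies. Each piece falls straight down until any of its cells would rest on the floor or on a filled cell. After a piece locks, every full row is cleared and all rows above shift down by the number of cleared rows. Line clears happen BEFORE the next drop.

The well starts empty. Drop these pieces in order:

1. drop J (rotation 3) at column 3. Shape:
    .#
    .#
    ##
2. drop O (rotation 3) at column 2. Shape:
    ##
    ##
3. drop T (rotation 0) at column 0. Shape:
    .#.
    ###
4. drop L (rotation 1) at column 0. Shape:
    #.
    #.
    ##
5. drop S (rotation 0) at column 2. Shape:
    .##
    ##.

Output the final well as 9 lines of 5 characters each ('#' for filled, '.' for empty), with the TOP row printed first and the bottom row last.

Answer: .....
#....
#....
##.##
.###.
###..
..###
..###
...##

Derivation:
Drop 1: J rot3 at col 3 lands with bottom-row=0; cleared 0 line(s) (total 0); column heights now [0 0 0 1 3], max=3
Drop 2: O rot3 at col 2 lands with bottom-row=1; cleared 0 line(s) (total 0); column heights now [0 0 3 3 3], max=3
Drop 3: T rot0 at col 0 lands with bottom-row=3; cleared 0 line(s) (total 0); column heights now [4 5 4 3 3], max=5
Drop 4: L rot1 at col 0 lands with bottom-row=5; cleared 0 line(s) (total 0); column heights now [8 6 4 3 3], max=8
Drop 5: S rot0 at col 2 lands with bottom-row=4; cleared 0 line(s) (total 0); column heights now [8 6 5 6 6], max=8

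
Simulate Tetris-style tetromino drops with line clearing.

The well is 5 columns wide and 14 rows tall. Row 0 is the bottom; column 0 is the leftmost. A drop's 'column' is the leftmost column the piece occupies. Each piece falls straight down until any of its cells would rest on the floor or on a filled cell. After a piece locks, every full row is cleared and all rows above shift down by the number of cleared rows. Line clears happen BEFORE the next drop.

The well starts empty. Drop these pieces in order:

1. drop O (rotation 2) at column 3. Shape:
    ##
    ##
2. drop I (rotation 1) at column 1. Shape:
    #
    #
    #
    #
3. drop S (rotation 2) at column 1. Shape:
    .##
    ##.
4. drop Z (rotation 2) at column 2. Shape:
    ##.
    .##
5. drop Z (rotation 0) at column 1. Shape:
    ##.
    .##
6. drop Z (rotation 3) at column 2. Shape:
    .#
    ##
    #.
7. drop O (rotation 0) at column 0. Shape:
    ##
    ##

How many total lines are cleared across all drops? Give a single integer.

Answer: 0

Derivation:
Drop 1: O rot2 at col 3 lands with bottom-row=0; cleared 0 line(s) (total 0); column heights now [0 0 0 2 2], max=2
Drop 2: I rot1 at col 1 lands with bottom-row=0; cleared 0 line(s) (total 0); column heights now [0 4 0 2 2], max=4
Drop 3: S rot2 at col 1 lands with bottom-row=4; cleared 0 line(s) (total 0); column heights now [0 5 6 6 2], max=6
Drop 4: Z rot2 at col 2 lands with bottom-row=6; cleared 0 line(s) (total 0); column heights now [0 5 8 8 7], max=8
Drop 5: Z rot0 at col 1 lands with bottom-row=8; cleared 0 line(s) (total 0); column heights now [0 10 10 9 7], max=10
Drop 6: Z rot3 at col 2 lands with bottom-row=10; cleared 0 line(s) (total 0); column heights now [0 10 12 13 7], max=13
Drop 7: O rot0 at col 0 lands with bottom-row=10; cleared 0 line(s) (total 0); column heights now [12 12 12 13 7], max=13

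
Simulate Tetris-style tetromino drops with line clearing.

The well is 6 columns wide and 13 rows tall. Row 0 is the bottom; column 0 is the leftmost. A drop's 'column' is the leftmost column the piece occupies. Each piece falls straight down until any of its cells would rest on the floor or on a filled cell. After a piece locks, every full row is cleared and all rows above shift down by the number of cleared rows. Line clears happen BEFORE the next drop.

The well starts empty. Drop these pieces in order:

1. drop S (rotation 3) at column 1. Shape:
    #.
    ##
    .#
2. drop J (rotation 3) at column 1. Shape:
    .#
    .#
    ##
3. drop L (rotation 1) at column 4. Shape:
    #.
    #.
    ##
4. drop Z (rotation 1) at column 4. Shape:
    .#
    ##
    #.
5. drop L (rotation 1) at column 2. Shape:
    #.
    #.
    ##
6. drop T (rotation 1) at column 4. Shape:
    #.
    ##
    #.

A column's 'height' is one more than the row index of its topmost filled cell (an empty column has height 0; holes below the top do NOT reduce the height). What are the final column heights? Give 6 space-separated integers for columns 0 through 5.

Drop 1: S rot3 at col 1 lands with bottom-row=0; cleared 0 line(s) (total 0); column heights now [0 3 2 0 0 0], max=3
Drop 2: J rot3 at col 1 lands with bottom-row=3; cleared 0 line(s) (total 0); column heights now [0 4 6 0 0 0], max=6
Drop 3: L rot1 at col 4 lands with bottom-row=0; cleared 0 line(s) (total 0); column heights now [0 4 6 0 3 1], max=6
Drop 4: Z rot1 at col 4 lands with bottom-row=3; cleared 0 line(s) (total 0); column heights now [0 4 6 0 5 6], max=6
Drop 5: L rot1 at col 2 lands with bottom-row=6; cleared 0 line(s) (total 0); column heights now [0 4 9 7 5 6], max=9
Drop 6: T rot1 at col 4 lands with bottom-row=5; cleared 0 line(s) (total 0); column heights now [0 4 9 7 8 7], max=9

Answer: 0 4 9 7 8 7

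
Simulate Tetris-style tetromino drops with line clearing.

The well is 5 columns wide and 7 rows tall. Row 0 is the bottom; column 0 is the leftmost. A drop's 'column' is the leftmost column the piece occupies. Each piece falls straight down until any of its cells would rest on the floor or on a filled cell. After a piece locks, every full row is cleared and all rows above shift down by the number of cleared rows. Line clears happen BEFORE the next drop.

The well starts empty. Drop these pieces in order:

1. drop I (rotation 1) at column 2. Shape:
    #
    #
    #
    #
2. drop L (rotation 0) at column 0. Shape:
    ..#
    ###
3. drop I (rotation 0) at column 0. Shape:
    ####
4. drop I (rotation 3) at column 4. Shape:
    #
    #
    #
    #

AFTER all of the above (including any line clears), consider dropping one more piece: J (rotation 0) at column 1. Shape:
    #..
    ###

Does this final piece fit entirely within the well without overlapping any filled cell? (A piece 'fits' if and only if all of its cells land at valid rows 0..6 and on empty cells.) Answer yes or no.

Drop 1: I rot1 at col 2 lands with bottom-row=0; cleared 0 line(s) (total 0); column heights now [0 0 4 0 0], max=4
Drop 2: L rot0 at col 0 lands with bottom-row=4; cleared 0 line(s) (total 0); column heights now [5 5 6 0 0], max=6
Drop 3: I rot0 at col 0 lands with bottom-row=6; cleared 0 line(s) (total 0); column heights now [7 7 7 7 0], max=7
Drop 4: I rot3 at col 4 lands with bottom-row=0; cleared 0 line(s) (total 0); column heights now [7 7 7 7 4], max=7
Test piece J rot0 at col 1 (width 3): heights before test = [7 7 7 7 4]; fits = False

Answer: no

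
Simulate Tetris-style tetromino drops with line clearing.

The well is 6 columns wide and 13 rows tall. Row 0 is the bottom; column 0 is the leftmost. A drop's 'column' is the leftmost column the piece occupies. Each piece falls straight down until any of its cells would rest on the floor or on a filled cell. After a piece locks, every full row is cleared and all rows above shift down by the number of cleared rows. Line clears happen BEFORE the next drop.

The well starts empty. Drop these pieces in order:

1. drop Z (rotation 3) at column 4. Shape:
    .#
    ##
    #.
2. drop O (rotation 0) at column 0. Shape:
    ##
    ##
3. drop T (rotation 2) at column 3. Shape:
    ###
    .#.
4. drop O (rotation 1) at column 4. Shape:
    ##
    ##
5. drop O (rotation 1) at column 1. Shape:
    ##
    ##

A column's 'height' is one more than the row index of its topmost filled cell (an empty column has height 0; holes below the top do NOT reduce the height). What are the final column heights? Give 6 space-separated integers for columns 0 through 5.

Drop 1: Z rot3 at col 4 lands with bottom-row=0; cleared 0 line(s) (total 0); column heights now [0 0 0 0 2 3], max=3
Drop 2: O rot0 at col 0 lands with bottom-row=0; cleared 0 line(s) (total 0); column heights now [2 2 0 0 2 3], max=3
Drop 3: T rot2 at col 3 lands with bottom-row=2; cleared 0 line(s) (total 0); column heights now [2 2 0 4 4 4], max=4
Drop 4: O rot1 at col 4 lands with bottom-row=4; cleared 0 line(s) (total 0); column heights now [2 2 0 4 6 6], max=6
Drop 5: O rot1 at col 1 lands with bottom-row=2; cleared 0 line(s) (total 0); column heights now [2 4 4 4 6 6], max=6

Answer: 2 4 4 4 6 6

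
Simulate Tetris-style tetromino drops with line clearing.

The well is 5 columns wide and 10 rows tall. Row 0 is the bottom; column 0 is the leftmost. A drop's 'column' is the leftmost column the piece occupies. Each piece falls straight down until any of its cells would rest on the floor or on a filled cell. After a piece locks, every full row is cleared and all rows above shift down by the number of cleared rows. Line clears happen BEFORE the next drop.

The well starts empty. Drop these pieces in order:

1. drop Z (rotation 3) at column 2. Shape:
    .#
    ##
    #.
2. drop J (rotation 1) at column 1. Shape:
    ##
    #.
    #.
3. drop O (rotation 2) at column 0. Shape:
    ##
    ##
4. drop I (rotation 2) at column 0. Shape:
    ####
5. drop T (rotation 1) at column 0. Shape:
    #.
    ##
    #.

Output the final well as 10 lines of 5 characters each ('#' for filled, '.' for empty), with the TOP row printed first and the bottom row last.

Answer: .....
#....
##...
#....
####.
##...
##...
.###.
.###.
.##..

Derivation:
Drop 1: Z rot3 at col 2 lands with bottom-row=0; cleared 0 line(s) (total 0); column heights now [0 0 2 3 0], max=3
Drop 2: J rot1 at col 1 lands with bottom-row=0; cleared 0 line(s) (total 0); column heights now [0 3 3 3 0], max=3
Drop 3: O rot2 at col 0 lands with bottom-row=3; cleared 0 line(s) (total 0); column heights now [5 5 3 3 0], max=5
Drop 4: I rot2 at col 0 lands with bottom-row=5; cleared 0 line(s) (total 0); column heights now [6 6 6 6 0], max=6
Drop 5: T rot1 at col 0 lands with bottom-row=6; cleared 0 line(s) (total 0); column heights now [9 8 6 6 0], max=9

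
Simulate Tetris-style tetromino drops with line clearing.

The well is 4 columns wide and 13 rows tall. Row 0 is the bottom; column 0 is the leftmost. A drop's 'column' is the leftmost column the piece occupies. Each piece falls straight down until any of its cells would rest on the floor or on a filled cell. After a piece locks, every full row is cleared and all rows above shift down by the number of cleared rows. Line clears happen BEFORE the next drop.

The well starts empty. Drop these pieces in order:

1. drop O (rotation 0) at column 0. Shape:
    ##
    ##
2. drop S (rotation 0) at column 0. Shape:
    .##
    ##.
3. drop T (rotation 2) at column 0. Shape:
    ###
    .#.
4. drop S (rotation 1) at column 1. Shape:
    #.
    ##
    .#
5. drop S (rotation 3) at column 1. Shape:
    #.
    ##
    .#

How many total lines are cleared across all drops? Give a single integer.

Answer: 0

Derivation:
Drop 1: O rot0 at col 0 lands with bottom-row=0; cleared 0 line(s) (total 0); column heights now [2 2 0 0], max=2
Drop 2: S rot0 at col 0 lands with bottom-row=2; cleared 0 line(s) (total 0); column heights now [3 4 4 0], max=4
Drop 3: T rot2 at col 0 lands with bottom-row=4; cleared 0 line(s) (total 0); column heights now [6 6 6 0], max=6
Drop 4: S rot1 at col 1 lands with bottom-row=6; cleared 0 line(s) (total 0); column heights now [6 9 8 0], max=9
Drop 5: S rot3 at col 1 lands with bottom-row=8; cleared 0 line(s) (total 0); column heights now [6 11 10 0], max=11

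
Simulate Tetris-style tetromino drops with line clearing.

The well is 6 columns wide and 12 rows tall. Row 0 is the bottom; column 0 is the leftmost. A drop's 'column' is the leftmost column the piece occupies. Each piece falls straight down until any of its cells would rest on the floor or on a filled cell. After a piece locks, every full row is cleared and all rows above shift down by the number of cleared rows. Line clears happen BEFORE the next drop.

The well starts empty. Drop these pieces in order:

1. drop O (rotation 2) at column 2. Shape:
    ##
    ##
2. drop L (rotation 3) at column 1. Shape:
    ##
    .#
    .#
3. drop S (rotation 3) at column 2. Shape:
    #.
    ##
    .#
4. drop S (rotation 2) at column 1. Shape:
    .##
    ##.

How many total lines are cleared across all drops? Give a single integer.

Answer: 0

Derivation:
Drop 1: O rot2 at col 2 lands with bottom-row=0; cleared 0 line(s) (total 0); column heights now [0 0 2 2 0 0], max=2
Drop 2: L rot3 at col 1 lands with bottom-row=2; cleared 0 line(s) (total 0); column heights now [0 5 5 2 0 0], max=5
Drop 3: S rot3 at col 2 lands with bottom-row=4; cleared 0 line(s) (total 0); column heights now [0 5 7 6 0 0], max=7
Drop 4: S rot2 at col 1 lands with bottom-row=7; cleared 0 line(s) (total 0); column heights now [0 8 9 9 0 0], max=9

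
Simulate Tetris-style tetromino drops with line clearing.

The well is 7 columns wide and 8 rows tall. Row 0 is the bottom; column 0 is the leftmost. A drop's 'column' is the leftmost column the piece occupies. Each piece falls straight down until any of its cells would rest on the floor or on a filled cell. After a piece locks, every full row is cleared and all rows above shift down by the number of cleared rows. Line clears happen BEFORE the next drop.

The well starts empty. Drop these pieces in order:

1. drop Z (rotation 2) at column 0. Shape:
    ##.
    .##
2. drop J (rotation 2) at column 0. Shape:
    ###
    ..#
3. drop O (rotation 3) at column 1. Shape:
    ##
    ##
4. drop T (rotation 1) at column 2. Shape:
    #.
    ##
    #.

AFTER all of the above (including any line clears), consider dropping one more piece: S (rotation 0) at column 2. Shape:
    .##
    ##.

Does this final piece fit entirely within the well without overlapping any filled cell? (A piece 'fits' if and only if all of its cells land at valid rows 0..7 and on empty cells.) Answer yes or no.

Answer: no

Derivation:
Drop 1: Z rot2 at col 0 lands with bottom-row=0; cleared 0 line(s) (total 0); column heights now [2 2 1 0 0 0 0], max=2
Drop 2: J rot2 at col 0 lands with bottom-row=1; cleared 0 line(s) (total 0); column heights now [3 3 3 0 0 0 0], max=3
Drop 3: O rot3 at col 1 lands with bottom-row=3; cleared 0 line(s) (total 0); column heights now [3 5 5 0 0 0 0], max=5
Drop 4: T rot1 at col 2 lands with bottom-row=5; cleared 0 line(s) (total 0); column heights now [3 5 8 7 0 0 0], max=8
Test piece S rot0 at col 2 (width 3): heights before test = [3 5 8 7 0 0 0]; fits = False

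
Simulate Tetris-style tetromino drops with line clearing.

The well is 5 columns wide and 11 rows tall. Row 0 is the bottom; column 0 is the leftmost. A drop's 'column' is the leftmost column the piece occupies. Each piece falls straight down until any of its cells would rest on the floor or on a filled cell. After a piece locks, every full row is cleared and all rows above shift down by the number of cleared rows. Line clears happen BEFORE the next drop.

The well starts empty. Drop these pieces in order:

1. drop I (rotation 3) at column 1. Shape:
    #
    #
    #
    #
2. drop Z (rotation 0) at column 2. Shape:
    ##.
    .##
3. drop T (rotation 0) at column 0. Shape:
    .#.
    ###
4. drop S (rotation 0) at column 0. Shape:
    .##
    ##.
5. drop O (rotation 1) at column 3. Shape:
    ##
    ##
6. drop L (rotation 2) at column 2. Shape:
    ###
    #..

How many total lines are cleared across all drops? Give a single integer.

Drop 1: I rot3 at col 1 lands with bottom-row=0; cleared 0 line(s) (total 0); column heights now [0 4 0 0 0], max=4
Drop 2: Z rot0 at col 2 lands with bottom-row=0; cleared 0 line(s) (total 0); column heights now [0 4 2 2 1], max=4
Drop 3: T rot0 at col 0 lands with bottom-row=4; cleared 0 line(s) (total 0); column heights now [5 6 5 2 1], max=6
Drop 4: S rot0 at col 0 lands with bottom-row=6; cleared 0 line(s) (total 0); column heights now [7 8 8 2 1], max=8
Drop 5: O rot1 at col 3 lands with bottom-row=2; cleared 0 line(s) (total 0); column heights now [7 8 8 4 4], max=8
Drop 6: L rot2 at col 2 lands with bottom-row=8; cleared 0 line(s) (total 0); column heights now [7 8 10 10 10], max=10

Answer: 0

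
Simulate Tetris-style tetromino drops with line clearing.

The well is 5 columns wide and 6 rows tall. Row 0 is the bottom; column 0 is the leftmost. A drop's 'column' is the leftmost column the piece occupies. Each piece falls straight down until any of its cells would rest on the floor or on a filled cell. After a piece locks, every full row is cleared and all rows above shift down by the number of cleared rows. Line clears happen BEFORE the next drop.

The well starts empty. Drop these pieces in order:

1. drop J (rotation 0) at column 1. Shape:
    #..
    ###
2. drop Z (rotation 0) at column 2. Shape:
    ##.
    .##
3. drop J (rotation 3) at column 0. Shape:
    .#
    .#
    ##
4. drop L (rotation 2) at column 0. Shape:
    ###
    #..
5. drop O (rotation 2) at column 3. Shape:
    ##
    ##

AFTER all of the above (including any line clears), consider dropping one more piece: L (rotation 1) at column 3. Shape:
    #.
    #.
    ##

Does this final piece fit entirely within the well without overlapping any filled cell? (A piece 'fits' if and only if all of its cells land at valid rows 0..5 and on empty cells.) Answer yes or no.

Answer: no

Derivation:
Drop 1: J rot0 at col 1 lands with bottom-row=0; cleared 0 line(s) (total 0); column heights now [0 2 1 1 0], max=2
Drop 2: Z rot0 at col 2 lands with bottom-row=1; cleared 0 line(s) (total 0); column heights now [0 2 3 3 2], max=3
Drop 3: J rot3 at col 0 lands with bottom-row=2; cleared 0 line(s) (total 0); column heights now [3 5 3 3 2], max=5
Drop 4: L rot2 at col 0 lands with bottom-row=4; cleared 0 line(s) (total 0); column heights now [6 6 6 3 2], max=6
Drop 5: O rot2 at col 3 lands with bottom-row=3; cleared 0 line(s) (total 0); column heights now [6 6 6 5 5], max=6
Test piece L rot1 at col 3 (width 2): heights before test = [6 6 6 5 5]; fits = False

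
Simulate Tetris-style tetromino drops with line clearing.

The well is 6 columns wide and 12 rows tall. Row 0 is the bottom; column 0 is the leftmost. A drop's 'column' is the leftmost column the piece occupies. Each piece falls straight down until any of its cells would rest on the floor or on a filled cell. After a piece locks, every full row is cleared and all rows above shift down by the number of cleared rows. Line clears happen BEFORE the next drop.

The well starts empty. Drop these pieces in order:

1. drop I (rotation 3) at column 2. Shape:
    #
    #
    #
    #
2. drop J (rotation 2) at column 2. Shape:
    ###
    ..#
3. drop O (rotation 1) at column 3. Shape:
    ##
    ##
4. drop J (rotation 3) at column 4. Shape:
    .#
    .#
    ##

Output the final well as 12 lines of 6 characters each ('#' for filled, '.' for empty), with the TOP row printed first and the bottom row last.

Drop 1: I rot3 at col 2 lands with bottom-row=0; cleared 0 line(s) (total 0); column heights now [0 0 4 0 0 0], max=4
Drop 2: J rot2 at col 2 lands with bottom-row=3; cleared 0 line(s) (total 0); column heights now [0 0 5 5 5 0], max=5
Drop 3: O rot1 at col 3 lands with bottom-row=5; cleared 0 line(s) (total 0); column heights now [0 0 5 7 7 0], max=7
Drop 4: J rot3 at col 4 lands with bottom-row=7; cleared 0 line(s) (total 0); column heights now [0 0 5 7 8 10], max=10

Answer: ......
......
.....#
.....#
....##
...##.
...##.
..###.
..#.#.
..#...
..#...
..#...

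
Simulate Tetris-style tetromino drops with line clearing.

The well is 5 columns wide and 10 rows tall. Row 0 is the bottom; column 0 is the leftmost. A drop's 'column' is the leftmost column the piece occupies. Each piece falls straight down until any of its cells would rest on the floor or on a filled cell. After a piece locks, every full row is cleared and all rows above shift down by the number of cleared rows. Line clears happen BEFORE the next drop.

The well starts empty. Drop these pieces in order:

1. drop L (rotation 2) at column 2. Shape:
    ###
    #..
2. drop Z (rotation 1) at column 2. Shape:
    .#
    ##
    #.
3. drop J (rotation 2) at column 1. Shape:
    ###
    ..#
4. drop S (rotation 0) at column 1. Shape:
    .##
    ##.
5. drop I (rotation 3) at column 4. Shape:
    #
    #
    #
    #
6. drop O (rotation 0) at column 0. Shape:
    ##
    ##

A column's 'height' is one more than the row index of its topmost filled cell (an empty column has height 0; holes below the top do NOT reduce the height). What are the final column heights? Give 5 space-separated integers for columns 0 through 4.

Answer: 10 10 9 9 6

Derivation:
Drop 1: L rot2 at col 2 lands with bottom-row=0; cleared 0 line(s) (total 0); column heights now [0 0 2 2 2], max=2
Drop 2: Z rot1 at col 2 lands with bottom-row=2; cleared 0 line(s) (total 0); column heights now [0 0 4 5 2], max=5
Drop 3: J rot2 at col 1 lands with bottom-row=5; cleared 0 line(s) (total 0); column heights now [0 7 7 7 2], max=7
Drop 4: S rot0 at col 1 lands with bottom-row=7; cleared 0 line(s) (total 0); column heights now [0 8 9 9 2], max=9
Drop 5: I rot3 at col 4 lands with bottom-row=2; cleared 0 line(s) (total 0); column heights now [0 8 9 9 6], max=9
Drop 6: O rot0 at col 0 lands with bottom-row=8; cleared 0 line(s) (total 0); column heights now [10 10 9 9 6], max=10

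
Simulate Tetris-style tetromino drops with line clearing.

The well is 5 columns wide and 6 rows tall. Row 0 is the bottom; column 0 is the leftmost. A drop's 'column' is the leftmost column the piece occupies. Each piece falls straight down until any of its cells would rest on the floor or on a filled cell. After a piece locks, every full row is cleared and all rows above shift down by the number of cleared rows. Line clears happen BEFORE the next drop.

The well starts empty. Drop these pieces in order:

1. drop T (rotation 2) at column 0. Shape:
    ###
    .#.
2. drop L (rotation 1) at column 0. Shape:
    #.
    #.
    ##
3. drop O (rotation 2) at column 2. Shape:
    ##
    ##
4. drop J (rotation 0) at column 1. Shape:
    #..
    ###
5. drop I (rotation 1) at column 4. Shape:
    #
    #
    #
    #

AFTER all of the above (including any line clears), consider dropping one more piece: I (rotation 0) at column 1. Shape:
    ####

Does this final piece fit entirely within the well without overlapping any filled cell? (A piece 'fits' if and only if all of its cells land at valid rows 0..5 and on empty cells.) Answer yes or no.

Drop 1: T rot2 at col 0 lands with bottom-row=0; cleared 0 line(s) (total 0); column heights now [2 2 2 0 0], max=2
Drop 2: L rot1 at col 0 lands with bottom-row=2; cleared 0 line(s) (total 0); column heights now [5 3 2 0 0], max=5
Drop 3: O rot2 at col 2 lands with bottom-row=2; cleared 0 line(s) (total 0); column heights now [5 3 4 4 0], max=5
Drop 4: J rot0 at col 1 lands with bottom-row=4; cleared 0 line(s) (total 0); column heights now [5 6 5 5 0], max=6
Drop 5: I rot1 at col 4 lands with bottom-row=0; cleared 1 line(s) (total 1); column heights now [4 5 4 4 3], max=5
Test piece I rot0 at col 1 (width 4): heights before test = [4 5 4 4 3]; fits = True

Answer: yes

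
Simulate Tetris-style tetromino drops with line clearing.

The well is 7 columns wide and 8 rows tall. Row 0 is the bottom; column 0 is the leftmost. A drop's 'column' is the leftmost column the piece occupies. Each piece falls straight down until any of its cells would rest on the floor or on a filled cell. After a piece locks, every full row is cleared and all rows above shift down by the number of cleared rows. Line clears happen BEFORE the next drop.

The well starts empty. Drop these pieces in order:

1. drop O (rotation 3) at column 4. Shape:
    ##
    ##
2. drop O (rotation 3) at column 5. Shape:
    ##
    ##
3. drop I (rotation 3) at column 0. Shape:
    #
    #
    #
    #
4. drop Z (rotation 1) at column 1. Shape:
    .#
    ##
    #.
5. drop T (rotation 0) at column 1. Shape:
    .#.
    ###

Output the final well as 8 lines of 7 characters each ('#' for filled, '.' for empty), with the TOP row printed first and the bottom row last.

Drop 1: O rot3 at col 4 lands with bottom-row=0; cleared 0 line(s) (total 0); column heights now [0 0 0 0 2 2 0], max=2
Drop 2: O rot3 at col 5 lands with bottom-row=2; cleared 0 line(s) (total 0); column heights now [0 0 0 0 2 4 4], max=4
Drop 3: I rot3 at col 0 lands with bottom-row=0; cleared 0 line(s) (total 0); column heights now [4 0 0 0 2 4 4], max=4
Drop 4: Z rot1 at col 1 lands with bottom-row=0; cleared 0 line(s) (total 0); column heights now [4 2 3 0 2 4 4], max=4
Drop 5: T rot0 at col 1 lands with bottom-row=3; cleared 0 line(s) (total 0); column heights now [4 4 5 4 2 4 4], max=5

Answer: .......
.......
.......
..#....
####.##
#.#..##
###.##.
##..##.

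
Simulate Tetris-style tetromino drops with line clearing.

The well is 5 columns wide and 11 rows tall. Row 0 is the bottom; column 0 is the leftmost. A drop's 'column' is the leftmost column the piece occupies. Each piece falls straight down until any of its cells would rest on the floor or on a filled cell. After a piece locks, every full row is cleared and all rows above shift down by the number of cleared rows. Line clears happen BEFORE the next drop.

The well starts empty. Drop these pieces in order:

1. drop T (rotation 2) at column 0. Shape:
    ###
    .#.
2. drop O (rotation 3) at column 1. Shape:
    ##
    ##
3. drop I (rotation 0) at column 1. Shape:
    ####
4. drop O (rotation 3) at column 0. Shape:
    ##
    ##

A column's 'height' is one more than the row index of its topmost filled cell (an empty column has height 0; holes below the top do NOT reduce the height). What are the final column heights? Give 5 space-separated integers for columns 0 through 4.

Answer: 7 7 5 5 5

Derivation:
Drop 1: T rot2 at col 0 lands with bottom-row=0; cleared 0 line(s) (total 0); column heights now [2 2 2 0 0], max=2
Drop 2: O rot3 at col 1 lands with bottom-row=2; cleared 0 line(s) (total 0); column heights now [2 4 4 0 0], max=4
Drop 3: I rot0 at col 1 lands with bottom-row=4; cleared 0 line(s) (total 0); column heights now [2 5 5 5 5], max=5
Drop 4: O rot3 at col 0 lands with bottom-row=5; cleared 0 line(s) (total 0); column heights now [7 7 5 5 5], max=7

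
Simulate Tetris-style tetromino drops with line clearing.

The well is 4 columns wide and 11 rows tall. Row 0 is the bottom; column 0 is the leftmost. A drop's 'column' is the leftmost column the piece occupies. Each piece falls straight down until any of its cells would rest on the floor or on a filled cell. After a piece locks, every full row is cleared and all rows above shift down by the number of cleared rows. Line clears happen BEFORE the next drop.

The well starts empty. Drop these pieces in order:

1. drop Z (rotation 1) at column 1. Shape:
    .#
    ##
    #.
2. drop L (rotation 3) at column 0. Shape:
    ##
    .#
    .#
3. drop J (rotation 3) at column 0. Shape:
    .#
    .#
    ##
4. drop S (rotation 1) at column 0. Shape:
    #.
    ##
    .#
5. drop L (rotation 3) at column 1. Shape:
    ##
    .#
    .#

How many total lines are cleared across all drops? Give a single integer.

Answer: 0

Derivation:
Drop 1: Z rot1 at col 1 lands with bottom-row=0; cleared 0 line(s) (total 0); column heights now [0 2 3 0], max=3
Drop 2: L rot3 at col 0 lands with bottom-row=2; cleared 0 line(s) (total 0); column heights now [5 5 3 0], max=5
Drop 3: J rot3 at col 0 lands with bottom-row=5; cleared 0 line(s) (total 0); column heights now [6 8 3 0], max=8
Drop 4: S rot1 at col 0 lands with bottom-row=8; cleared 0 line(s) (total 0); column heights now [11 10 3 0], max=11
Drop 5: L rot3 at col 1 lands with bottom-row=8; cleared 0 line(s) (total 0); column heights now [11 11 11 0], max=11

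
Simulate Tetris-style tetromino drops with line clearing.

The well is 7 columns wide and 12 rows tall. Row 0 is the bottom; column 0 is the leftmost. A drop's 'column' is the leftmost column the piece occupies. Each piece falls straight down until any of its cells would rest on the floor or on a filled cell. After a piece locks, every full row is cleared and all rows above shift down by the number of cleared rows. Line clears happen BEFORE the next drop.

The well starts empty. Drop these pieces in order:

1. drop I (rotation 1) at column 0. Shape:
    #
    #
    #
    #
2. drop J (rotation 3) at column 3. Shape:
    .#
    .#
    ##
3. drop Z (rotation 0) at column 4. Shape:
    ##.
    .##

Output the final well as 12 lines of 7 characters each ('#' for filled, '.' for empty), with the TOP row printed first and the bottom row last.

Drop 1: I rot1 at col 0 lands with bottom-row=0; cleared 0 line(s) (total 0); column heights now [4 0 0 0 0 0 0], max=4
Drop 2: J rot3 at col 3 lands with bottom-row=0; cleared 0 line(s) (total 0); column heights now [4 0 0 1 3 0 0], max=4
Drop 3: Z rot0 at col 4 lands with bottom-row=2; cleared 0 line(s) (total 0); column heights now [4 0 0 1 4 4 3], max=4

Answer: .......
.......
.......
.......
.......
.......
.......
.......
#...##.
#...###
#...#..
#..##..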